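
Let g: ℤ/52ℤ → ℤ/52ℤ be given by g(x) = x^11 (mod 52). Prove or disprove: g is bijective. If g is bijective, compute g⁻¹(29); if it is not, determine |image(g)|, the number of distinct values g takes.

g(0) = 0^11 = 0.
g(26): Repeated squaring mod 52: 26^1 ≡ 26, 26^2 ≡ 26² = 676 ≡ 0, 26^4 ≡ 0² = 0, 26^8 ≡ 0² = 0. Since 11 = 8 + 2 + 1, 26^11 ≡ 0·0·26: 0·0 = 0, then 0·26 = 0. So 26^11 ≡ 0 (mod 52).
So g(0) = g(26) = 0 while 0 ≠ 26, hence g is not injective, hence not bijective.
Since g is not bijective, we determine |image(g)|. Computing x^11 mod 52 for each x (by repeated squaring, reducing mod 52 at every step), the values g(0), g(1), …, g(51) are: 0, 1, 20, 35, 36, 21, 24, 15, 44, 29, 4, 19, 12, 13, 40, 7, 48, 49, 8, 11, 28, 5, 16, 43, 32, 25, 0, 27, 20, 9, 36, 47, 24, 41, 44, 3, 4, 45, 12, 39, 40, 33, 48, 23, 8, 37, 28, 31, 16, 17, 32, 51.
The distinct values are {0, 1, 3, 4, 5, 7, 8, 9, 11, 12, 13, 15, 16, 17, 19, 20, 21, 23, 24, 25, 27, 28, 29, 31, 32, 33, 35, 36, 37, 39, 40, 41, 43, 44, 45, 47, 48, 49, 51}; there are 39 of them.

39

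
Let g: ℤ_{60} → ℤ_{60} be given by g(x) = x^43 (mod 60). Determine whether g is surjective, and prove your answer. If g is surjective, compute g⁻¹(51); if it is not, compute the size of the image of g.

45

g(0) = 0^43 = 0.
g(30): Repeated squaring mod 60: 30^1 ≡ 30, 30^2 ≡ 30² = 900 ≡ 0, 30^4 ≡ 0² = 0, 30^8 ≡ 0² = 0, 30^16 ≡ 0² = 0, 30^32 ≡ 0² = 0. Since 43 = 32 + 8 + 2 + 1, 30^43 ≡ 0·0·0·30: 0·0 = 0, then 0·0 = 0, then 0·30 = 0. So 30^43 ≡ 0 (mod 60).
So g(0) = g(30) = 0 while 0 ≠ 30, hence g is not injective.
A non-injective map from the 60-element set ℤ_{60} to itself takes at most 59 distinct values, so it cannot be surjective. Therefore g is not surjective.
Since g is not surjective, we determine |image(g)|. Computing x^43 mod 60 for each x (by repeated squaring, reducing mod 60 at every step), the values g(0), g(1), …, g(59) are: 0, 1, 8, 27, 4, 5, 36, 43, 32, 9, 40, 11, 48, 37, 44, 15, 16, 53, 12, 19, 20, 21, 28, 47, 24, 25, 56, 3, 52, 29, 0, 31, 8, 57, 4, 35, 36, 13, 32, 39, 40, 41, 48, 7, 44, 45, 16, 23, 12, 49, 20, 51, 28, 17, 24, 55, 56, 33, 52, 59.
The distinct values are {0, 1, 3, 4, 5, 7, 8, 9, 11, 12, 13, 15, 16, 17, 19, 20, 21, 23, 24, 25, 27, 28, 29, 31, 32, 33, 35, 36, 37, 39, 40, 41, 43, 44, 45, 47, 48, 49, 51, 52, 53, 55, 56, 57, 59}; there are 45 of them.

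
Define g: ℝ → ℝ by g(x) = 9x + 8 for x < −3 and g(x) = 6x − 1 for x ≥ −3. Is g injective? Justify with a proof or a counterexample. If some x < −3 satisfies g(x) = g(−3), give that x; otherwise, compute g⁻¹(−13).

Both pieces are strictly increasing (slopes 9 and 6), so each is injective on its own interval.
The left piece maps (−∞, −3) onto (−∞, −19); the right piece maps [−3, ∞) onto [−19, ∞).
These images are disjoint, so no value is attained by both pieces. So g is injective.
Because the two images are disjoint, no x < −3 has g(x) = g(−3), so we compute g⁻¹(−13): −13 lies in [−19, ∞), so solve 6x − 1 = −13: x = (−13 + 1)/6 = −2.

-2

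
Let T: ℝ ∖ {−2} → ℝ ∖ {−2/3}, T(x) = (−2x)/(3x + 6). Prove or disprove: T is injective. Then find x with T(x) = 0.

Suppose T(a) = T(b). Cross-multiplying: (−2a)(3b + 6) = (−2b)(3a + 6).
Expanding both sides and cancelling the symmetric terms leaves −12·(a − b) = 0. Since −12 ≠ 0, a = b. Thus T is injective.
Solving T(x) = 0: cross-multiplying gives −2x = 0(3x + 6), which rearranges to −2x = 0, so x = 0.

0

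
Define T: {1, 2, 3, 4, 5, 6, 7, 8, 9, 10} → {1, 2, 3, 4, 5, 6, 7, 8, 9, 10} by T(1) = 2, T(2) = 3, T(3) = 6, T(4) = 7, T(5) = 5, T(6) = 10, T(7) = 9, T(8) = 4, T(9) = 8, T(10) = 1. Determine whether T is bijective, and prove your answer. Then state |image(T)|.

10

The values 2, 3, 6, 7, 5, 10, 9, 4, 8, 1 are a permutation of {1, 2, 3, 4, 5, 6, 7, 8, 9, 10}: each element appears exactly once.
So T is injective and surjective, hence bijective.
The image of T is {1, 2, 3, 4, 5, 6, 7, 8, 9, 10}, which has 10 elements.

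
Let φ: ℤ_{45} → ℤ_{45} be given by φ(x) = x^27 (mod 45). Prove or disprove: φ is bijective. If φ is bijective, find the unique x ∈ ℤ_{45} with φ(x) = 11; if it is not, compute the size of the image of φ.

φ(0) = 0^27 = 0.
φ(15): Repeated squaring mod 45: 15^1 ≡ 15, 15^2 ≡ 15² = 225 ≡ 0, 15^4 ≡ 0² = 0, 15^8 ≡ 0² = 0, 15^16 ≡ 0² = 0. Since 27 = 16 + 8 + 2 + 1, 15^27 ≡ 0·0·0·15: 0·0 = 0, then 0·0 = 0, then 0·15 = 0. So 15^27 ≡ 0 (mod 45).
So φ(0) = φ(15) = 0 while 0 ≠ 15, so φ is not injective, hence not bijective.
Since φ is not bijective, we determine |image(φ)|. Computing x^27 mod 45 for each x (by repeated squaring, reducing mod 45 at every step), the values φ(0), φ(1), …, φ(44) are: 0, 1, 8, 27, 19, 35, 36, 28, 17, 9, 10, 26, 18, 37, 44, 0, 1, 8, 27, 19, 35, 36, 28, 17, 9, 10, 26, 18, 37, 44, 0, 1, 8, 27, 19, 35, 36, 28, 17, 9, 10, 26, 18, 37, 44.
The distinct values are {0, 1, 8, 9, 10, 17, 18, 19, 26, 27, 28, 35, 36, 37, 44}; there are 15 of them.

15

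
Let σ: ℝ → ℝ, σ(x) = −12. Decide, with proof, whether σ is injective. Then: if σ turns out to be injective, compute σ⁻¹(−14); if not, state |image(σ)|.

1

σ(0) = −12 = σ(1) with 0 ≠ 1, so σ is not injective.
Since σ is not injective, we state |image(σ)|: the image of σ is {−12}, which has 1 element.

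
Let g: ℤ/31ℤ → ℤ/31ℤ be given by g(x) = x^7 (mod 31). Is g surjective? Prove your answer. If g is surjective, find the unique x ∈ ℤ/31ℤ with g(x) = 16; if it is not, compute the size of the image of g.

4

Since 31 is prime, the nonzero elements of ℤ/31ℤ form a cyclic group of order 30.
As gcd(7, 30) = 1, raising to the 7th power is a bijection on this group: if x_1^7 ≡ x_2^7 then (x_1x_2^{−1})^7 = 1, and the only element of order dividing gcd(7, 30) = 1 is 1, so x_1 = x_2.
With g(0) = 0 this makes g injective on all of ℤ/31ℤ, hence bijective (finite equal-size domain and codomain). In particular g is surjective.
Since g is surjective, we find the preimage of 16. The inverse of x ↦ x^7 on (ℤ/31ℤ)^× is x ↦ x^13, because 7·13 = 91 = 3·30 + 1 ≡ 1 (mod 30) and x^{30} = 1 for x ≠ 0 (Fermat). So g⁻¹(16) = 16^13 mod 31.
Repeated squaring mod 31: 16^1 ≡ 16, 16^2 ≡ 16² = 256 ≡ 8, 16^4 ≡ 8² = 64 ≡ 2, 16^8 ≡ 2² = 4. Since 13 = 8 + 4 + 1, 16^13 ≡ 4·2·16: 4·2 = 8, then 8·16 = 128 ≡ 4. So 16^13 ≡ 4 (mod 31).
Hence g⁻¹(16) = 4.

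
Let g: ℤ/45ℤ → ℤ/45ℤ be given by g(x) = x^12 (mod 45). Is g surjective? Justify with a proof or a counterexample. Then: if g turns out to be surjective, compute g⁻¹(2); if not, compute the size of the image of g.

g(1) = 1^12 = 1.
g(2): Repeated squaring mod 45: 2^1 ≡ 2, 2^2 ≡ 2² = 4, 2^4 ≡ 4² = 16, 2^8 ≡ 16² = 256 ≡ 31. Since 12 = 8 + 4, 2^12 ≡ 31·16: 31·16 = 496 ≡ 1. So 2^12 ≡ 1 (mod 45).
So g(1) = g(2) = 1 while 1 ≠ 2, hence g is not injective.
A non-injective map from the 45-element set ℤ/45ℤ to itself takes at most 44 distinct values, so it cannot be surjective. So g is not surjective.
Since g is not surjective, we determine |image(g)|. Computing x^12 mod 45 for each x (by repeated squaring, reducing mod 45 at every step), the values g(0), g(1), …, g(44) are: 0, 1, 1, 36, 1, 10, 36, 1, 1, 36, 10, 1, 36, 1, 1, 0, 1, 1, 36, 1, 10, 36, 1, 1, 36, 10, 1, 36, 1, 1, 0, 1, 1, 36, 1, 10, 36, 1, 1, 36, 10, 1, 36, 1, 1.
The distinct values are {0, 1, 10, 36}; there are 4 of them.

4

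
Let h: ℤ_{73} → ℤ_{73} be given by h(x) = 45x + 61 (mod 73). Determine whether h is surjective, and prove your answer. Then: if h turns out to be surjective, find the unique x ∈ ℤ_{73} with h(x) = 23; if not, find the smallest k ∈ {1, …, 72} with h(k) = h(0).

Since gcd(45, 73) = 1, 45 is invertible modulo 73. Euclid's algorithm: 73 = 1·45 + 28, 45 = 1·28 + 17, 28 = 1·17 + 11, 17 = 1·11 + 6, 11 = 1·6 + 5, 6 = 1·5 + 1; back-substituting gives 1 = 13·45 − 8·73, so 45⁻¹ ≡ 13 (mod 73).
Then y ↦ 13(y − 61) is a two-sided inverse to h, so every y ∈ ℤ_{73} has a preimage.
So h is surjective.
Since h is surjective, we find h⁻¹(23): we need 45x ≡ 23 − 61 ≡ 35 (mod 73). Using 45⁻¹ = 13: x ≡ 13·35 = 455 = 6·73 + 17, so x = 17.
Check: h(17) = 45·17 + 61 = 826 = 11·73 + 23 ≡ 23 (mod 73).

17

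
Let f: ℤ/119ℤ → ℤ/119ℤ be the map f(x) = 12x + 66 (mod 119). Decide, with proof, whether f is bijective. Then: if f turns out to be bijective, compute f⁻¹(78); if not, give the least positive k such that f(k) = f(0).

Suppose f(u) = f(v) in ℤ/119ℤ. Then 12u + 66 ≡ 12v + 66 (mod 119), so 12(u − v) ≡ 0 (mod 119).
Since gcd(12, 119) = 1, 12 is invertible modulo 119, therefore u − v ≡ 0 (mod 119), i.e. u = v.
We now compute 12⁻¹ mod 119 explicitly. Euclid's algorithm: 119 = 9·12 + 11, 12 = 1·11 + 1; back-substituting gives 1 = 10·12 − 1·119, so 12⁻¹ ≡ 10 (mod 119).
For any y ∈ ℤ/119ℤ, x = 10(y − 66) mod 119 satisfies f(x) = 12·10(y − 66) + 66 ≡ y (since 12·10 ≡ 1 mod 119). So every y has a preimage.
Thus f is bijective.
Since f is bijective, we find f⁻¹(78): we need 12x ≡ 78 − 66 ≡ 12 (mod 119). Using 12⁻¹ = 10: x ≡ 10·12 = 120 = 1·119 + 1, so x = 1.
Check: f(1) = 12·1 + 66 = 78 ≡ 78 (mod 119).

1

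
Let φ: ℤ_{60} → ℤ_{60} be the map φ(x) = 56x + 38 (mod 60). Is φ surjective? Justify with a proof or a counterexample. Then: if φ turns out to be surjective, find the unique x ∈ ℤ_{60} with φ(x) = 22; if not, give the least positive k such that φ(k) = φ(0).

Since gcd(56, 60) = 4, we have 56x ≡ 0 (mod 4) for all x, so φ(x) ≡ 2 (mod 4).
But 0 ≢ 2 (mod 4), so 0 ∈ ℤ_{60} has no preimage. Hence φ is not surjective.
Since φ is not surjective, we find the least positive k with φ(k) = φ(0): this means 56k ≡ 0 (mod 60), i.e. 60 ∣ 56k. Since gcd(56, 60) = 4, dividing through by 4 this holds exactly when 15 ∣ 14k, and as gcd(14, 15) = 1, exactly when 15 ∣ k.
The smallest positive such k is 15.

15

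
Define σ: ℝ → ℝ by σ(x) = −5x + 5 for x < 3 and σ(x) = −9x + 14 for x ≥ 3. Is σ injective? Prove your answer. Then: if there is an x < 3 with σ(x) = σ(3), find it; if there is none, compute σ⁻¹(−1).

6/5

Both pieces are strictly decreasing (slopes −5 and −9), so each is injective on its own interval.
The left piece maps (−∞, 3) onto (−10, ∞); the right piece maps [3, ∞) onto (−∞, −13].
These images are disjoint, so no value is attained by both pieces. So σ is injective.
Because the two images are disjoint, no x < 3 has σ(x) = σ(3), so we compute σ⁻¹(−1): −1 lies in (−10, ∞), so solve −5x + 5 = −1: x = (−1 − 5)/(−5) = 6/5.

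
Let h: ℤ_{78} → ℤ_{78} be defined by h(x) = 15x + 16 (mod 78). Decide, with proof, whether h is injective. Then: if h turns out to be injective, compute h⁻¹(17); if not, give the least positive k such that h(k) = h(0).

26

Recall: h is injective if h(s) = h(t) implies s = t.
We have gcd(15, 78) = 3 > 1. Taking s = 0 and t = 26: h(0) = 16 and h(26) = 15·26 + 16 = 406 ≡ 16 (mod 78).
So h(0) = h(26) while 0 ≠ 26, so h is not injective.
Since h is not injective, we find the least positive k with h(k) = h(0): this means 15k ≡ 0 (mod 78), i.e. 78 ∣ 15k. Since gcd(15, 78) = 3, dividing through by 3 this holds exactly when 26 ∣ 5k, and as gcd(5, 26) = 1, exactly when 26 ∣ k.
The smallest positive such k is 26.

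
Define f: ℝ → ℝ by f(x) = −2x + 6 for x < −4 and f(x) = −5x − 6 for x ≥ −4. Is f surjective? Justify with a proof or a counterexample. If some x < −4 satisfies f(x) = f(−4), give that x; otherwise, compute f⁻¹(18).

-6

Both pieces are strictly decreasing (slopes −2 and −5), so each is injective on its own interval.
The left piece maps (−∞, −4) onto (14, ∞); the right piece maps [−4, ∞) onto (−∞, 14].
These images together cover ℝ, so f is surjective.
Because the two images are disjoint, no x < −4 has f(x) = f(−4), so we compute f⁻¹(18): 18 lies in (14, ∞), so solve −2x + 6 = 18: x = (18 − 6)/(−2) = −6.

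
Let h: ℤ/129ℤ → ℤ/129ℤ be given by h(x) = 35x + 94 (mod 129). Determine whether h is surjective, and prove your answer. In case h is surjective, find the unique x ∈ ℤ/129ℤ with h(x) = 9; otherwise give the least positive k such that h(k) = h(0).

Recall: h is surjective if every y in the codomain equals h(x) for some x in the domain.
Since gcd(35, 129) = 1, 35 is invertible modulo 129. Euclid's algorithm: 129 = 3·35 + 24, 35 = 1·24 + 11, 24 = 2·11 + 2, 11 = 5·2 + 1; back-substituting gives 1 = 59·35 − 16·129, so 35⁻¹ ≡ 59 (mod 129).
Then y ↦ 59(y − 94) is a two-sided inverse to h, so every y ∈ ℤ/129ℤ has a preimage.
Thus h is surjective.
Since h is surjective, we compute h⁻¹(9): solve 35x + 94 ≡ 9 (mod 129), i.e. 35x ≡ 44 (mod 129).
Multiplying by 35⁻¹ = 59 gives x ≡ 59·44 = 2596 = 20·129 + 16 ≡ 16 (mod 129).
Check: h(16) = 35·16 + 94 = 654 = 5·129 + 9 ≡ 9 (mod 129).

16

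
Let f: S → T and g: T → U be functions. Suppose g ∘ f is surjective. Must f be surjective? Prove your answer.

not surjective

No. Take S = {0, 1, 2}, T = {0, 1, 2, 3}, U = {0}, f(a) = 0 for every a ∈ S, and g(b) = 0 for every b ∈ T.
Then g ∘ f is surjective onto {0}, but 3 ∈ T has no preimage under f, so f is not surjective.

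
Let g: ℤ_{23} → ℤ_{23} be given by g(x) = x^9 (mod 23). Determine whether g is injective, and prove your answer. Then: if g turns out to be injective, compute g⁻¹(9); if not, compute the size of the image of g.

Since 23 is prime, the nonzero elements of ℤ_{23} form a cyclic group of order 22.
As gcd(9, 22) = 1, raising to the 9th power is a bijection on this group: if x_1^9 ≡ x_2^9 then (x_1x_2^{−1})^9 = 1, and the only element of order dividing gcd(9, 22) = 1 is 1, so x_1 = x_2.
With g(0) = 0 this makes g injective on all of ℤ_{23}, hence bijective (finite equal-size domain and codomain). In particular g is injective.
Since g is injective, we find the preimage of 9. The inverse of x ↦ x^9 on (ℤ_{23})^× is x ↦ x^5, because 9·5 = 45 = 2·22 + 1 ≡ 1 (mod 22) and x^{22} = 1 for x ≠ 0 (Fermat). So g⁻¹(9) = 9^5 mod 23.
Repeated squaring mod 23: 9^1 ≡ 9, 9^2 ≡ 9² = 81 ≡ 12, 9^4 ≡ 12² = 144 ≡ 6. Since 5 = 4 + 1, 9^5 ≡ 6·9: 6·9 = 54 ≡ 8. So 9^5 ≡ 8 (mod 23).
Hence g⁻¹(9) = 8.

8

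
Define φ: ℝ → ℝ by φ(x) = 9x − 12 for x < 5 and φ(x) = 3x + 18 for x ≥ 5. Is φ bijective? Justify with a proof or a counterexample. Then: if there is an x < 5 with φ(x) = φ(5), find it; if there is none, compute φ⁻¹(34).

Both pieces are strictly increasing (slopes 9 and 3), so each is injective on its own interval.
The left piece maps (−∞, 5) onto (−∞, 33); the right piece maps [5, ∞) onto [33, ∞).
Since 33 = 33, the images partition ℝ: φ is injective and surjective, hence bijective.
Because the two images are disjoint, no x < 5 has φ(x) = φ(5), so we compute φ⁻¹(34): 34 lies in [33, ∞), so solve 3x + 18 = 34: x = (34 − 18)/3 = 16/3.

16/3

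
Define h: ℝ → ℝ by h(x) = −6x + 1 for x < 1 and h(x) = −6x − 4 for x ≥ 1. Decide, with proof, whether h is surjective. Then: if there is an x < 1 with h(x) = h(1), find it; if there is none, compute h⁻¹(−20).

Both pieces are strictly decreasing (slopes −6 and −6), so each is injective on its own interval.
The left piece maps (−∞, 1) onto (−5, ∞); the right piece maps [1, ∞) onto (−∞, −10].
The union (−5, ∞) ∪ (−∞, −10] omits the interval between −5 and −10; in particular −5 has no preimage. So h is not surjective.
Because the two images are disjoint, no x < 1 has h(x) = h(1), so we compute h⁻¹(−20): −20 lies in (−∞, −10], so solve −6x − 4 = −20: x = (−20 + 4)/(−6) = 8/3.

8/3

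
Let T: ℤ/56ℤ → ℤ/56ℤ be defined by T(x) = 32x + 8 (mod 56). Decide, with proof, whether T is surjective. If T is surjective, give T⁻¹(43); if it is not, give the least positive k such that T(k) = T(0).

Since gcd(32, 56) = 8, we have 32x ≡ 0 (mod 8) for all x, so T(x) ≡ 0 (mod 8).
But 1 ≢ 0 (mod 8), so 1 ∈ ℤ/56ℤ has no preimage. Hence T is not surjective.
Since T is not surjective, we find the least positive k with T(k) = T(0): this means 32k ≡ 0 (mod 56), i.e. 56 ∣ 32k. Since gcd(32, 56) = 8, dividing through by 8 this holds exactly when 7 ∣ 4k, and as gcd(4, 7) = 1, exactly when 7 ∣ k.
The smallest positive such k is 7.

7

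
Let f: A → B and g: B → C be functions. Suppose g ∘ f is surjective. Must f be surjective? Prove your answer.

No. Take A = {1}, B = {1, 2, 3}, C = {1}, f(a) = 1 for every a ∈ A, and g(b) = 1 for every b ∈ B.
Then g ∘ f is surjective onto {1}, but 3 ∈ B has no preimage under f, so f is not surjective.

not surjective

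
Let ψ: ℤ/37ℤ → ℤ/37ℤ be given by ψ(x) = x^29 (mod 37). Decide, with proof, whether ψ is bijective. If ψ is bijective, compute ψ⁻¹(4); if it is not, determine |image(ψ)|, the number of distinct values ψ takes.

25

Since 37 is prime, the nonzero elements of ℤ/37ℤ form a cyclic group of order 36.
As gcd(29, 36) = 1, raising to the 29th power is a bijection on this group: if x_1^29 ≡ x_2^29 then (x_1x_2^{−1})^29 = 1, and the only element of order dividing gcd(29, 36) = 1 is 1, so x_1 = x_2.
With ψ(0) = 0 this makes ψ injective on all of ℤ/37ℤ, hence bijective (finite equal-size domain and codomain). In particular ψ is bijective.
Since ψ is bijective, we find the preimage of 4. The inverse of x ↦ x^29 on (ℤ/37ℤ)^× is x ↦ x^5, because 29·5 = 145 = 4·36 + 1 ≡ 1 (mod 36) and x^{36} = 1 for x ≠ 0 (Fermat). So ψ⁻¹(4) = 4^5 mod 37.
Repeated squaring mod 37: 4^1 ≡ 4, 4^2 ≡ 4² = 16, 4^4 ≡ 16² = 256 ≡ 34. Since 5 = 4 + 1, 4^5 ≡ 34·4: 34·4 = 136 ≡ 25. So 4^5 ≡ 25 (mod 37).
Hence ψ⁻¹(4) = 25.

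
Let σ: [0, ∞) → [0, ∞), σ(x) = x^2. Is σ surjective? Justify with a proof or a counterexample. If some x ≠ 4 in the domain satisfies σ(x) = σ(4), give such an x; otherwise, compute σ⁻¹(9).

For any y ∈ [0, ∞), x = y^{1/2} ∈ [0, ∞) gives σ(x) = y, so σ is surjective.
Since x ↦ x^2 is strictly increasing on [0, ∞), it is injective there, so no x ≠ 4 in the domain has σ(x) = σ(4). We therefore compute σ⁻¹(9) = 9^{1/2} = 3 (indeed 3^2 = 9).

3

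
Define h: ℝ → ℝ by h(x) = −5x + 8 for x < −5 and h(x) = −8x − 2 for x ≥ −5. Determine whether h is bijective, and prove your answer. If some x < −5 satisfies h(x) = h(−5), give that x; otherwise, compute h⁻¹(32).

-6

Both pieces are strictly decreasing (slopes −5 and −8), so each is injective on its own interval.
The left piece maps (−∞, −5) onto (33, ∞); the right piece maps [−5, ∞) onto (−∞, 38].
These images overlap. In particular h(−5) = 38 (right piece), and solving −5x + 8 = 38 on the left piece gives x = −6 < −5.
So h(−6) = h(−5) with −6 ≠ −5, and h is not injective, hence not bijective. This x = −6 is the requested value below −5.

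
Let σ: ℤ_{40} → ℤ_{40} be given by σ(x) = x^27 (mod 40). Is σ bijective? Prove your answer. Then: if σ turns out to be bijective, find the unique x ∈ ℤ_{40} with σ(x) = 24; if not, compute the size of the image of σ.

25

σ(0) = 0^27 = 0.
σ(10): Repeated squaring mod 40: 10^1 ≡ 10, 10^2 ≡ 10² = 100 ≡ 20, 10^4 ≡ 20² = 400 ≡ 0, 10^8 ≡ 0² = 0, 10^16 ≡ 0² = 0. Since 27 = 16 + 8 + 2 + 1, 10^27 ≡ 0·0·20·10: 0·0 = 0, then 0·20 = 0, then 0·10 = 0. So 10^27 ≡ 0 (mod 40).
So σ(0) = σ(10) = 0 while 0 ≠ 10, hence σ is not injective, hence not bijective.
Since σ is not bijective, we determine |image(σ)|. Computing x^27 mod 40 for each x (by repeated squaring, reducing mod 40 at every step), the values σ(0), σ(1), …, σ(39) are: 0, 1, 8, 27, 24, 5, 16, 23, 32, 9, 0, 11, 8, 37, 24, 15, 16, 33, 32, 19, 0, 21, 8, 7, 24, 25, 16, 3, 32, 29, 0, 31, 8, 17, 24, 35, 16, 13, 32, 39.
The distinct values are {0, 1, 3, 5, 7, 8, 9, 11, 13, 15, 16, 17, 19, 21, 23, 24, 25, 27, 29, 31, 32, 33, 35, 37, 39}; there are 25 of them.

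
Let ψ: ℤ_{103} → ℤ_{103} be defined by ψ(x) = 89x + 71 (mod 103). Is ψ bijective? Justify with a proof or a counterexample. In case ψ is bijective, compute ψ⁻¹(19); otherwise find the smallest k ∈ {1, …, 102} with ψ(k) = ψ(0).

92

If ψ(a) = ψ(b), then 89a ≡ 89b (mod 103). Because gcd(89, 103) = 1, we may cancel 89 to get a ≡ b (mod 103).
We now compute 89⁻¹ mod 103 explicitly. Euclid's algorithm: 103 = 1·89 + 14, 89 = 6·14 + 5, 14 = 2·5 + 4, 5 = 1·4 + 1; back-substituting gives 1 = 22·89 − 19·103, so 89⁻¹ ≡ 22 (mod 103).
Then y ↦ 22(y − 71) is a two-sided inverse to ψ, so every y ∈ ℤ_{103} has a preimage.
Thus ψ is bijective.
Since ψ is bijective, we compute ψ⁻¹(19): solve 89x + 71 ≡ 19 (mod 103), i.e. 89x ≡ 51 (mod 103).
Multiplying by 89⁻¹ = 22 gives x ≡ 22·51 = 1122 = 10·103 + 92 ≡ 92 (mod 103).
Check: ψ(92) = 89·92 + 71 = 8259 = 80·103 + 19 ≡ 19 (mod 103).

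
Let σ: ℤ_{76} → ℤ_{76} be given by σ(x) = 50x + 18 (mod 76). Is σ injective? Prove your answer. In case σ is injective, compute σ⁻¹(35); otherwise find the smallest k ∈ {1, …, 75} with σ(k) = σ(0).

38

We have gcd(50, 76) = 2 > 1. Taking a = 0 and b = 38: σ(0) = 18 and σ(38) = 50·38 + 18 = 1918 ≡ 18 (mod 76).
So σ(0) = σ(38) while 0 ≠ 38, so σ is not injective.
Since σ is not injective, we find the least positive k with σ(k) = σ(0): this means 50k ≡ 0 (mod 76), i.e. 76 ∣ 50k. Since gcd(50, 76) = 2, dividing through by 2 this holds exactly when 38 ∣ 25k, and as gcd(25, 38) = 1, exactly when 38 ∣ k.
The smallest positive such k is 38.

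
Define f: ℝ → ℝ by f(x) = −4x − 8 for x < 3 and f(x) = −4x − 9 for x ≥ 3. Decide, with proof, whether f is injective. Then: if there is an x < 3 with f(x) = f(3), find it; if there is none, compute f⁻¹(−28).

19/4

Both pieces are strictly decreasing (slopes −4 and −4), so each is injective on its own interval.
The left piece maps (−∞, 3) onto (−20, ∞); the right piece maps [3, ∞) onto (−∞, −21].
These images are disjoint, so no value is attained by both pieces. Thus f is injective.
Because the two images are disjoint, no x < 3 has f(x) = f(3), so we compute f⁻¹(−28): −28 lies in (−∞, −21], so solve −4x − 9 = −28: x = (−28 + 9)/(−4) = 19/4.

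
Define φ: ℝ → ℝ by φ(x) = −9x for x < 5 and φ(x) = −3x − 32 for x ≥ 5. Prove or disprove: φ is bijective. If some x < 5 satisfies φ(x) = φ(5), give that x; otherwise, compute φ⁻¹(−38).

Both pieces are strictly decreasing (slopes −9 and −3), so each is injective on its own interval.
The left piece maps (−∞, 5) onto (−45, ∞); the right piece maps [5, ∞) onto (−∞, −47].
The images leave a gap (−45 has no preimage), so φ is not surjective, hence not bijective.
Because the two images are disjoint, no x < 5 has φ(x) = φ(5), so we compute φ⁻¹(−38): −38 lies in (−45, ∞), so solve −9x = −38: x = (−38 − 0)/(−9) = 38/9.

38/9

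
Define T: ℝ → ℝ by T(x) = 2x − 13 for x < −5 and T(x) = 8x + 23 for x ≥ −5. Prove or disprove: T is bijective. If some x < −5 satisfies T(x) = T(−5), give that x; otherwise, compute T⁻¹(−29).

Both pieces are strictly increasing (slopes 2 and 8), so each is injective on its own interval.
The left piece maps (−∞, −5) onto (−∞, −23); the right piece maps [−5, ∞) onto [−17, ∞).
The images leave a gap (−23 has no preimage), so T is not surjective, hence not bijective.
Because the two images are disjoint, no x < −5 has T(x) = T(−5), so we compute T⁻¹(−29): −29 lies in (−∞, −23), so solve 2x − 13 = −29: x = (−29 + 13)/2 = −8.

-8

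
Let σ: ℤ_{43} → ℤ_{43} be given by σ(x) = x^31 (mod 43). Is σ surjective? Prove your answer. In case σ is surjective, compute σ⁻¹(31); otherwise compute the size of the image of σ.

23

Since 43 is prime, the nonzero elements of ℤ_{43} form a cyclic group of order 42.
As gcd(31, 42) = 1, raising to the 31st power is a bijection on this group: if u^31 ≡ v^31 then (uv^{−1})^31 = 1, and the only element of order dividing gcd(31, 42) = 1 is 1, so u = v.
With σ(0) = 0 this makes σ injective on all of ℤ_{43}, hence bijective (finite equal-size domain and codomain). In particular σ is surjective.
Since σ is surjective, we find the preimage of 31. The inverse of x ↦ x^31 on (ℤ_{43})^× is x ↦ x^19, because 31·19 = 589 = 14·42 + 1 ≡ 1 (mod 42) and x^{42} = 1 for x ≠ 0 (Fermat). So σ⁻¹(31) = 31^19 mod 43.
Repeated squaring mod 43: 31^1 ≡ 31, 31^2 ≡ 31² = 961 ≡ 15, 31^4 ≡ 15² = 225 ≡ 10, 31^8 ≡ 10² = 100 ≡ 14, 31^16 ≡ 14² = 196 ≡ 24. Since 19 = 16 + 2 + 1, 31^19 ≡ 24·15·31: 24·15 = 360 ≡ 16, then 16·31 = 496 ≡ 23. So 31^19 ≡ 23 (mod 43).
Hence σ⁻¹(31) = 23.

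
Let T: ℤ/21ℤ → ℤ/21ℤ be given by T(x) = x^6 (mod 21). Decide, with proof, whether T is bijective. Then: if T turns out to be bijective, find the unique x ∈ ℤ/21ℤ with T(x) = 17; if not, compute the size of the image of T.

4

T(1) = 1^6 = 1.
T(2): Repeated squaring mod 21: 2^1 ≡ 2, 2^2 ≡ 2² = 4, 2^4 ≡ 4² = 16. Since 6 = 4 + 2, 2^6 ≡ 16·4: 16·4 = 64 ≡ 1. So 2^6 ≡ 1 (mod 21).
So T(1) = T(2) = 1 while 1 ≠ 2, thus T is not injective, hence not bijective.
Since T is not bijective, we determine |image(T)|. Computing x^6 mod 21 for each x (by repeated squaring, reducing mod 21 at every step), the values T(0), T(1), …, T(20) are: 0, 1, 1, 15, 1, 1, 15, 7, 1, 15, 1, 1, 15, 1, 7, 15, 1, 1, 15, 1, 1.
The distinct values are {0, 1, 7, 15}; there are 4 of them.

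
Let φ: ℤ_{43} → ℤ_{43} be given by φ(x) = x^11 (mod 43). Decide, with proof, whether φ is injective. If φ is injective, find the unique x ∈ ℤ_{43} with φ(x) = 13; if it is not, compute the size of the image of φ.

Since 43 is prime, the nonzero elements of ℤ_{43} form a cyclic group of order 42.
As gcd(11, 42) = 1, raising to the 11th power is a bijection on this group: if x_1^11 ≡ x_2^11 then (x_1x_2^{−1})^11 = 1, and the only element of order dividing gcd(11, 42) = 1 is 1, so x_1 = x_2.
With φ(0) = 0 this makes φ injective on all of ℤ_{43}, hence bijective (finite equal-size domain and codomain). In particular φ is injective.
Since φ is injective, we find the preimage of 13. The inverse of x ↦ x^11 on (ℤ_{43})^× is x ↦ x^23, because 11·23 = 253 = 6·42 + 1 ≡ 1 (mod 42) and x^{42} = 1 for x ≠ 0 (Fermat). So φ⁻¹(13) = 13^23 mod 43.
Repeated squaring mod 43: 13^1 ≡ 13, 13^2 ≡ 13² = 169 ≡ 40, 13^4 ≡ 40² = 1600 ≡ 9, 13^8 ≡ 9² = 81 ≡ 38, 13^16 ≡ 38² = 1444 ≡ 25. Since 23 = 16 + 4 + 2 + 1, 13^23 ≡ 25·9·40·13: 25·9 = 225 ≡ 10, then 10·40 = 400 ≡ 13, then 13·13 = 169 ≡ 40. So 13^23 ≡ 40 (mod 43).
Hence φ⁻¹(13) = 40.

40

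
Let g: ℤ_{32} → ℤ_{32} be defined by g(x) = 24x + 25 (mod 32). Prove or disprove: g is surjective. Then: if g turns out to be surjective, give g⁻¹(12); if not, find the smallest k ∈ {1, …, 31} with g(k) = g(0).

By definition, surjectivity means every element of the codomain has a preimage under g.
Since gcd(24, 32) = 8, we have 24x ≡ 0 (mod 8) for all x, so g(x) ≡ 1 (mod 8).
But 0 ≢ 1 (mod 8), so 0 ∈ ℤ_{32} has no preimage. Thus g is not surjective.
Since g is not surjective, we find the least positive k with g(k) = g(0): this means 24k ≡ 0 (mod 32), i.e. 32 ∣ 24k. Since gcd(24, 32) = 8, dividing through by 8 this holds exactly when 4 ∣ 3k, and as gcd(3, 4) = 1, exactly when 4 ∣ k.
The smallest positive such k is 4.

4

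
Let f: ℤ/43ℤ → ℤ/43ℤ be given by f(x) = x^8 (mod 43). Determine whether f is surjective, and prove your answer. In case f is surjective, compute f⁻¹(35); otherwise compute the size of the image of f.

f(21): Repeated squaring mod 43: 21^1 ≡ 21, 21^2 ≡ 21² = 441 ≡ 11, 21^4 ≡ 11² = 121 ≡ 35, 21^8 ≡ 35² = 1225 ≡ 21. So 21^8 ≡ 21 (mod 43).
f(22): Repeated squaring mod 43: 22^1 ≡ 22, 22^2 ≡ 22² = 484 ≡ 11, 22^4 ≡ 11² = 121 ≡ 35, 22^8 ≡ 35² = 1225 ≡ 21. So 22^8 ≡ 21 (mod 43).
So f(21) = f(22) = 21 while 21 ≠ 22, hence f is not injective.
A non-injective map from the 43-element set ℤ/43ℤ to itself takes at most 42 distinct values, so it cannot be surjective. Therefore f is not surjective.
Since f is not surjective, we determine |image(f)|. Computing x^8 mod 43 for each x (by repeated squaring, reducing mod 43 at every step), the values f(0), f(1), …, f(42) are: 0, 1, 41, 25, 4, 13, 36, 6, 35, 23, 17, 11, 14, 38, 31, 24, 16, 10, 40, 15, 9, 21, 21, 9, 15, 40, 10, 16, 24, 31, 38, 14, 11, 17, 23, 35, 6, 36, 13, 4, 25, 41, 1.
The distinct values are {0, 1, 4, 6, 9, 10, 11, 13, 14, 15, 16, 17, 21, 23, 24, 25, 31, 35, 36, 38, 40, 41}; there are 22 of them.

22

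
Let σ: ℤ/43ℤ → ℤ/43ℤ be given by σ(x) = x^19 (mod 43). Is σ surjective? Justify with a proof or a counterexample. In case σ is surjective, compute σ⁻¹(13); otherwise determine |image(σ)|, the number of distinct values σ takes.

15

Since 43 is prime, the nonzero elements of ℤ/43ℤ form a cyclic group of order 42.
As gcd(19, 42) = 1, raising to the 19th power is a bijection on this group: if a^19 ≡ b^19 then (ab^{−1})^19 = 1, and the only element of order dividing gcd(19, 42) = 1 is 1, so a = b.
With σ(0) = 0 this makes σ injective on all of ℤ/43ℤ, hence bijective (finite equal-size domain and codomain). In particular σ is surjective.
Since σ is surjective, we find the preimage of 13. The inverse of x ↦ x^19 on (ℤ/43ℤ)^× is x ↦ x^31, because 19·31 = 589 = 14·42 + 1 ≡ 1 (mod 42) and x^{42} = 1 for x ≠ 0 (Fermat). So σ⁻¹(13) = 13^31 mod 43.
Repeated squaring mod 43: 13^1 ≡ 13, 13^2 ≡ 13² = 169 ≡ 40, 13^4 ≡ 40² = 1600 ≡ 9, 13^8 ≡ 9² = 81 ≡ 38, 13^16 ≡ 38² = 1444 ≡ 25. Since 31 = 16 + 8 + 4 + 2 + 1, 13^31 ≡ 25·38·9·40·13: 25·38 = 950 ≡ 4, then 4·9 = 36, then 36·40 = 1440 ≡ 21, then 21·13 = 273 ≡ 15. So 13^31 ≡ 15 (mod 43).
Hence σ⁻¹(13) = 15.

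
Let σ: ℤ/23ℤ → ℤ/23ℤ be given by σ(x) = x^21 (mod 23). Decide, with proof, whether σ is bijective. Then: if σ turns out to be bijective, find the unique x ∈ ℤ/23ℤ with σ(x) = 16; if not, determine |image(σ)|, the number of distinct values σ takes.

Since 23 is prime, the nonzero elements of ℤ/23ℤ form a cyclic group of order 22.
As gcd(21, 22) = 1, raising to the 21st power is a bijection on this group: if x_1^21 ≡ x_2^21 then (x_1x_2^{−1})^21 = 1, and the only element of order dividing gcd(21, 22) = 1 is 1, so x_1 = x_2.
With σ(0) = 0 this makes σ injective on all of ℤ/23ℤ, hence bijective (finite equal-size domain and codomain). In particular σ is bijective.
Since σ is bijective, we find the preimage of 16. The inverse of x ↦ x^21 on (ℤ/23ℤ)^× is x ↦ x^21, because 21·21 = 441 = 20·22 + 1 ≡ 1 (mod 22) and x^{22} = 1 for x ≠ 0 (Fermat). So σ⁻¹(16) = 16^21 mod 23.
Repeated squaring mod 23: 16^1 ≡ 16, 16^2 ≡ 16² = 256 ≡ 3, 16^4 ≡ 3² = 9, 16^8 ≡ 9² = 81 ≡ 12, 16^16 ≡ 12² = 144 ≡ 6. Since 21 = 16 + 4 + 1, 16^21 ≡ 6·9·16: 6·9 = 54 ≡ 8, then 8·16 = 128 ≡ 13. So 16^21 ≡ 13 (mod 23).
Hence σ⁻¹(16) = 13.

13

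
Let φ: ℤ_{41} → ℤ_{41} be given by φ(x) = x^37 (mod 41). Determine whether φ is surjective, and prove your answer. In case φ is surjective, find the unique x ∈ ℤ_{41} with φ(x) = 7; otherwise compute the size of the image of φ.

Since 41 is prime, the nonzero elements of ℤ_{41} form a cyclic group of order 40.
As gcd(37, 40) = 1, raising to the 37th power is a bijection on this group: if s^37 ≡ t^37 then (st^{−1})^37 = 1, and the only element of order dividing gcd(37, 40) = 1 is 1, so s = t.
With φ(0) = 0 this makes φ injective on all of ℤ_{41}, hence bijective (finite equal-size domain and codomain). In particular φ is surjective.
Since φ is surjective, we find the preimage of 7. The inverse of x ↦ x^37 on (ℤ_{41})^× is x ↦ x^13, because 37·13 = 481 = 12·40 + 1 ≡ 1 (mod 40) and x^{40} = 1 for x ≠ 0 (Fermat). So φ⁻¹(7) = 7^13 mod 41.
Repeated squaring mod 41: 7^1 ≡ 7, 7^2 ≡ 7² = 49 ≡ 8, 7^4 ≡ 8² = 64 ≡ 23, 7^8 ≡ 23² = 529 ≡ 37. Since 13 = 8 + 4 + 1, 7^13 ≡ 37·23·7: 37·23 = 851 ≡ 31, then 31·7 = 217 ≡ 12. So 7^13 ≡ 12 (mod 41).
Hence φ⁻¹(7) = 12.

12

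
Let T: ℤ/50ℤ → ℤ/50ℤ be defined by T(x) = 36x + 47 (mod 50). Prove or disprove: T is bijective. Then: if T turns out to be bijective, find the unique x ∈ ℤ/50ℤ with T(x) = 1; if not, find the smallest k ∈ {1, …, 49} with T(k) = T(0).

25

By definition, T is injective when T(u) = T(v) forces u = v.
We have gcd(36, 50) = 2 > 1. Taking u = 0 and v = 25: T(0) = 47 and T(25) = 36·25 + 47 = 947 ≡ 47 (mod 50).
So T(0) = T(25) while 0 ≠ 25, hence T is not injective, hence not bijective.
Since T is not bijective, we find the least positive k with T(k) = T(0): this means 36k ≡ 0 (mod 50), i.e. 50 ∣ 36k. Since gcd(36, 50) = 2, dividing through by 2 this holds exactly when 25 ∣ 18k, and as gcd(18, 25) = 1, exactly when 25 ∣ k.
The smallest positive such k is 25.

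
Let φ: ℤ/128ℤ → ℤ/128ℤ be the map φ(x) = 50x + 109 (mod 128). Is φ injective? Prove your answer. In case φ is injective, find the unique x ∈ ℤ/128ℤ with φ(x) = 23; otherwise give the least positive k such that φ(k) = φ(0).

We have gcd(50, 128) = 2 > 1. Taking s = 0 and t = 64: φ(0) = 109 and φ(64) = 50·64 + 109 = 3309 ≡ 109 (mod 128).
So φ(0) = φ(64) while 0 ≠ 64, so φ is not injective.
Since φ is not injective, we find the least positive k with φ(k) = φ(0): this means 50k ≡ 0 (mod 128), i.e. 128 ∣ 50k. Since gcd(50, 128) = 2, dividing through by 2 this holds exactly when 64 ∣ 25k, and as gcd(25, 64) = 1, exactly when 64 ∣ k.
The smallest positive such k is 64.

64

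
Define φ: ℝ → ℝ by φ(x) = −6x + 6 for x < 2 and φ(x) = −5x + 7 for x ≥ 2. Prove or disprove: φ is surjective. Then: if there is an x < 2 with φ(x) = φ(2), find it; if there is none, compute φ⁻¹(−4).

Both pieces are strictly decreasing (slopes −6 and −5), so each is injective on its own interval.
The left piece maps (−∞, 2) onto (−6, ∞); the right piece maps [2, ∞) onto (−∞, −3].
The union (−6, ∞) ∪ (−∞, −3] covers ℝ, so φ is surjective.
For the follow-up: the images overlap, so an x < 2 with φ(x) = φ(2) exists. φ(2) = −3; solving −6x + 6 = −3 for x < 2 gives x = (−3 − 6)/(−6) = 3/2.

3/2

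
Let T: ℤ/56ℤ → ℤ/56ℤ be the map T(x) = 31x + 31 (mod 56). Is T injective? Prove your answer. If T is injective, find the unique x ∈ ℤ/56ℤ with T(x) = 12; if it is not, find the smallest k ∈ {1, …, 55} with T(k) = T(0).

Recall that injectivity means: for all u, v in the domain, T(u) = T(v) implies u = v.
If T(u) = T(v), then 31u ≡ 31v (mod 56). Because gcd(31, 56) = 1, we may cancel 31 to get u ≡ v (mod 56).
Hence T is injective.
We now compute 31⁻¹ mod 56 explicitly. Euclid's algorithm: 56 = 1·31 + 25, 31 = 1·25 + 6, 25 = 4·6 + 1; back-substituting gives 1 = 47·31 − 26·56, so 31⁻¹ ≡ 47 (mod 56).
Since T is injective, we find T⁻¹(12): we need 31x ≡ 12 − 31 ≡ 37 (mod 56). Using 31⁻¹ = 47: x ≡ 47·37 = 1739 = 31·56 + 3, so x = 3.
Check: T(3) = 31·3 + 31 = 124 = 2·56 + 12 ≡ 12 (mod 56).

3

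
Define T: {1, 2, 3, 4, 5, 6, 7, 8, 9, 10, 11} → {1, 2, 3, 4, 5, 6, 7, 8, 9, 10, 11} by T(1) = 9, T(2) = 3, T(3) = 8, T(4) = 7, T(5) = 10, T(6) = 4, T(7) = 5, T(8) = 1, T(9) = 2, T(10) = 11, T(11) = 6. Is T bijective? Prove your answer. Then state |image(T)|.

11

The values 9, 3, 8, 7, 10, 4, 5, 1, 2, 11, 6 are a permutation of {1, 2, 3, 4, 5, 6, 7, 8, 9, 10, 11}: each element appears exactly once.
So T is injective and surjective, hence bijective.
The image of T is {1, 2, 3, 4, 5, 6, 7, 8, 9, 10, 11}, which has 11 elements.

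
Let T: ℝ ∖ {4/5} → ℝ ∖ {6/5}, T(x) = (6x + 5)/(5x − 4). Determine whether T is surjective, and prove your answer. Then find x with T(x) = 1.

For any y ≠ 6/5, solving y(5x − 4) = 6x + 5 for x gives a well-defined x ≠ 4/5. So T is surjective.
Solving T(x) = 1: cross-multiplying gives 6x + 5 = 1(5x − 4), which rearranges to 1x = −9, so x = −9.

-9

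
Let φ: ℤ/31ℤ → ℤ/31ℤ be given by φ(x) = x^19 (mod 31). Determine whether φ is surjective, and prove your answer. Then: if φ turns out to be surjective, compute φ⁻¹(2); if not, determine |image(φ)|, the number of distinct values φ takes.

Since 31 is prime, the nonzero elements of ℤ/31ℤ form a cyclic group of order 30.
As gcd(19, 30) = 1, raising to the 19th power is a bijection on this group: if a^19 ≡ b^19 then (ab^{−1})^19 = 1, and the only element of order dividing gcd(19, 30) = 1 is 1, so a = b.
With φ(0) = 0 this makes φ injective on all of ℤ/31ℤ, hence bijective (finite equal-size domain and codomain). In particular φ is surjective.
Since φ is surjective, we find the preimage of 2. The inverse of x ↦ x^19 on (ℤ/31ℤ)^× is x ↦ x^19, because 19·19 = 361 = 12·30 + 1 ≡ 1 (mod 30) and x^{30} = 1 for x ≠ 0 (Fermat). So φ⁻¹(2) = 2^19 mod 31.
Repeated squaring mod 31: 2^1 ≡ 2, 2^2 ≡ 2² = 4, 2^4 ≡ 4² = 16, 2^8 ≡ 16² = 256 ≡ 8, 2^16 ≡ 8² = 64 ≡ 2. Since 19 = 16 + 2 + 1, 2^19 ≡ 2·4·2: 2·4 = 8, then 8·2 = 16. So 2^19 ≡ 16 (mod 31).
Hence φ⁻¹(2) = 16.

16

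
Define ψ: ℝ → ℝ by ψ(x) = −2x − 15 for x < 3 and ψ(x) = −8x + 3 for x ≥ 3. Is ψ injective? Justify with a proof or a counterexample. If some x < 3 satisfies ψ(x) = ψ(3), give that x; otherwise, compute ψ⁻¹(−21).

Both pieces are strictly decreasing (slopes −2 and −8), so each is injective on its own interval.
The left piece maps (−∞, 3) onto (−21, ∞); the right piece maps [3, ∞) onto (−∞, −21].
These images are disjoint, so no value is attained by both pieces. Therefore ψ is injective.
Because the two images are disjoint, no x < 3 has ψ(x) = ψ(3), so we compute ψ⁻¹(−21): −21 lies in (−∞, −21], so solve −8x + 3 = −21: x = (−21 − 3)/(−8) = 3.

3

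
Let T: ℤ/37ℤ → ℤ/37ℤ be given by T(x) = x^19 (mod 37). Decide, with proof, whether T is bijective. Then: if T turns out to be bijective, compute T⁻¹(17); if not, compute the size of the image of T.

Since 37 is prime, the nonzero elements of ℤ/37ℤ form a cyclic group of order 36.
As gcd(19, 36) = 1, raising to the 19th power is a bijection on this group: if u^19 ≡ v^19 then (uv^{−1})^19 = 1, and the only element of order dividing gcd(19, 36) = 1 is 1, so u = v.
With T(0) = 0 this makes T injective on all of ℤ/37ℤ, hence bijective (finite equal-size domain and codomain). In particular T is bijective.
Since T is bijective, we find the preimage of 17. The inverse of x ↦ x^19 on (ℤ/37ℤ)^× is x ↦ x^19, because 19·19 = 361 = 10·36 + 1 ≡ 1 (mod 36) and x^{36} = 1 for x ≠ 0 (Fermat). So T⁻¹(17) = 17^19 mod 37.
Repeated squaring mod 37: 17^1 ≡ 17, 17^2 ≡ 17² = 289 ≡ 30, 17^4 ≡ 30² = 900 ≡ 12, 17^8 ≡ 12² = 144 ≡ 33, 17^16 ≡ 33² = 1089 ≡ 16. Since 19 = 16 + 2 + 1, 17^19 ≡ 16·30·17: 16·30 = 480 ≡ 36, then 36·17 = 612 ≡ 20. So 17^19 ≡ 20 (mod 37).
Hence T⁻¹(17) = 20.

20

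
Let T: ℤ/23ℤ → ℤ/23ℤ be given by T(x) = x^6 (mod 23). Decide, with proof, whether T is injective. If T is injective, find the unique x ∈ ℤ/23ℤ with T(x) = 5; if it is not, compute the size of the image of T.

T(11): Repeated squaring mod 23: 11^1 ≡ 11, 11^2 ≡ 11² = 121 ≡ 6, 11^4 ≡ 6² = 36 ≡ 13. Since 6 = 4 + 2, 11^6 ≡ 13·6: 13·6 = 78 ≡ 9. So 11^6 ≡ 9 (mod 23).
T(12): Repeated squaring mod 23: 12^1 ≡ 12, 12^2 ≡ 12² = 144 ≡ 6, 12^4 ≡ 6² = 36 ≡ 13. Since 6 = 4 + 2, 12^6 ≡ 13·6: 13·6 = 78 ≡ 9. So 12^6 ≡ 9 (mod 23).
So T(11) = T(12) = 9 while 11 ≠ 12, therefore T is not injective.
Since T is not injective, we determine |image(T)|. Computing x^6 mod 23 for each x (by repeated squaring, reducing mod 23 at every step), the values T(0), T(1), …, T(22) are: 0, 1, 18, 16, 2, 8, 12, 4, 13, 3, 6, 9, 9, 6, 3, 13, 4, 12, 8, 2, 16, 18, 1.
The distinct values are {0, 1, 2, 3, 4, 6, 8, 9, 12, 13, 16, 18}; there are 12 of them.

12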